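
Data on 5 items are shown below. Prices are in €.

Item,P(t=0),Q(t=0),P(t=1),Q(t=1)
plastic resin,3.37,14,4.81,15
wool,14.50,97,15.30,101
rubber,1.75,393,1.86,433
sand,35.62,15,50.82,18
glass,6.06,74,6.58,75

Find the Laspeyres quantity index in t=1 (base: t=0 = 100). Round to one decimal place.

107.8

Laspeyres quantity index uses base-period prices as weights.
ΣP(t=0)·Q(t=1) = 3.37×15 + 14.50×101 + 1.75×433 + 35.62×18 + 6.06×75 = 50.55 + 1464.5 + 757.75 + 641.16 + 454.5 = 3368.46
ΣP(t=0)·Q(t=0) = 3.37×14 + 14.50×97 + 1.75×393 + 35.62×15 + 6.06×74 = 47.18 + 1406.5 + 687.75 + 534.3 + 448.44 = 3124.17
Index = 3368.46 / 3124.17 × 100 = 107.8194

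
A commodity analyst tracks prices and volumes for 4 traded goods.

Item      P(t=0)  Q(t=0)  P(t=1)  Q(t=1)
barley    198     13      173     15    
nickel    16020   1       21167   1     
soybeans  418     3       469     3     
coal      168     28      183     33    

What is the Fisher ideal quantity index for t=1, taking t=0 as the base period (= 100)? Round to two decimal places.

Laspeyres component (base-period weights):
ΣP(t=0)Q(t=1) = 198×15 + 16020×1 + 418×3 + 168×33 = 2970 + 16020 + 1254 + 5544 = 25788
ΣP(t=0)Q(t=0) = 198×13 + 16020×1 + 418×3 + 168×28 = 2574 + 16020 + 1254 + 4704 = 24552
L = 25788 / 24552 × 100 = 105.0342
Paasche component (current-period weights):
ΣP(t=1)Q(t=1) = 173×15 + 21167×1 + 469×3 + 183×33 = 2595 + 21167 + 1407 + 6039 = 31208
ΣP(t=1)Q(t=0) = 173×13 + 21167×1 + 469×3 + 183×28 = 2249 + 21167 + 1407 + 5124 = 29947
P = 31208 / 29947 × 100 = 104.2108
Fisher = √(L × P) = √(105.0342 × 104.2108) = 104.6217

104.62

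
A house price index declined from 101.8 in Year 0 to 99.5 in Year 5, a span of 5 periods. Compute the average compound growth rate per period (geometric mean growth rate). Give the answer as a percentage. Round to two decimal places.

Growth factor = (99.5/101.8)^(1/5) = (0.977407)^(1/5) = 0.995440
Growth rate = 0.995440 − 1 = -0.004560 = -0.4560%

-0.46%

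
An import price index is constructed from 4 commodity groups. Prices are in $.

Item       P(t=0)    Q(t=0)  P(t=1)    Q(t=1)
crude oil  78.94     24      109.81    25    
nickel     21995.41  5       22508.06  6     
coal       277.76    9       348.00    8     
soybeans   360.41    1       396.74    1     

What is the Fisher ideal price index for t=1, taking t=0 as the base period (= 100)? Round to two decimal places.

Laspeyres component (base-period weights):
ΣP(t=1)Q(t=0) = 109.81×24 + 22508.06×5 + 348.00×9 + 396.74×1 = 2635.44 + 112540.3 + 3132 + 396.74 = 118704.48
ΣP(t=0)Q(t=0) = 78.94×24 + 21995.41×5 + 277.76×9 + 360.41×1 = 1894.56 + 109977.05 + 2499.84 + 360.41 = 114731.86
L = 118704.48 / 114731.86 × 100 = 103.4625
Paasche component (current-period weights):
ΣP(t=1)Q(t=1) = 109.81×25 + 22508.06×6 + 348.00×8 + 396.74×1 = 2745.25 + 135048.36 + 2784 + 396.74 = 140974.35
ΣP(t=0)Q(t=1) = 78.94×25 + 21995.41×6 + 277.76×8 + 360.41×1 = 1973.5 + 131972.46 + 2222.08 + 360.41 = 136528.45
P = 140974.35 / 136528.45 × 100 = 103.2564
Fisher = √(L × P) = √(103.4625 × 103.2564) = 103.3594

103.36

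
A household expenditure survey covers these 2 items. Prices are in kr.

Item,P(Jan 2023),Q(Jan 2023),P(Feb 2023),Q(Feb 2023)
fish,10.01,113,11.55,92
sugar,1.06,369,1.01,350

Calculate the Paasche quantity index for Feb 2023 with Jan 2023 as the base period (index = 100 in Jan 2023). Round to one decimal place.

Paasche quantity index uses current-period prices as weights.
ΣP(Feb 2023)·Q(Feb 2023) = 11.55×92 + 1.01×350 = 1062.6 + 353.5 = 1416.1
ΣP(Feb 2023)·Q(Jan 2023) = 11.55×113 + 1.01×369 = 1305.15 + 372.69 = 1677.84
Index = 1416.1 / 1677.84 × 100 = 84.4002

84.4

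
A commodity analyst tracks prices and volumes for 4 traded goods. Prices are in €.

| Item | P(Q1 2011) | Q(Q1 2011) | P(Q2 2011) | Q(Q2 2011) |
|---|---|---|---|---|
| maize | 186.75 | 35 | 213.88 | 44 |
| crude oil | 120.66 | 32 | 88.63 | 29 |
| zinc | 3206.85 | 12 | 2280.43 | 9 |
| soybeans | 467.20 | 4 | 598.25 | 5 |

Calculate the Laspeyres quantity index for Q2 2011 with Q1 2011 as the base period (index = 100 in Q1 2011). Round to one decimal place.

84.6

Laspeyres quantity index uses base-period prices as weights.
ΣP(Q1 2011)·Q(Q2 2011) = 186.75×44 + 120.66×29 + 3206.85×9 + 467.20×5 = 8217 + 3499.14 + 28861.65 + 2336 = 42913.79
ΣP(Q1 2011)·Q(Q1 2011) = 186.75×35 + 120.66×32 + 3206.85×12 + 467.20×4 = 6536.25 + 3861.12 + 38482.2 + 1868.8 = 50748.37
Index = 42913.79 / 50748.37 × 100 = 84.5619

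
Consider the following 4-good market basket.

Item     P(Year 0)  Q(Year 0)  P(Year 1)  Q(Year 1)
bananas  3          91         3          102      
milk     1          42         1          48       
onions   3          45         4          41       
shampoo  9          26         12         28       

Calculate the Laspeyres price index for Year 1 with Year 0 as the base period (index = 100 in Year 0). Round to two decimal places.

Laspeyres price index uses base-period quantities as weights.
ΣP(Year 1)·Q(Year 0) = 3×91 + 1×42 + 4×45 + 12×26 = 273 + 42 + 180 + 312 = 807
ΣP(Year 0)·Q(Year 0) = 3×91 + 1×42 + 3×45 + 9×26 = 273 + 42 + 135 + 234 = 684
Index = 807 / 684 × 100 = 117.9825

117.98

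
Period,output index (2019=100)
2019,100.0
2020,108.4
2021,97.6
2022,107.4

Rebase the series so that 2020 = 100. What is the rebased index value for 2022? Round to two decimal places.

Rebased(2022) = 107.4 / 108.4 × 100 = 99.0775

99.08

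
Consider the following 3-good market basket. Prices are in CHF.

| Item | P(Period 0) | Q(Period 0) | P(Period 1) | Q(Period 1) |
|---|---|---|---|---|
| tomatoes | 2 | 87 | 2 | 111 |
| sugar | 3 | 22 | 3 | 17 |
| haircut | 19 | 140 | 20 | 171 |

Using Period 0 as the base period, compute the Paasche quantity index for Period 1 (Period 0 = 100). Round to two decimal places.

121.48

Paasche quantity index uses current-period prices as weights.
ΣP(Period 1)·Q(Period 1) = 2×111 + 3×17 + 20×171 = 222 + 51 + 3420 = 3693
ΣP(Period 1)·Q(Period 0) = 2×87 + 3×22 + 20×140 = 174 + 66 + 2800 = 3040
Index = 3693 / 3040 × 100 = 121.4803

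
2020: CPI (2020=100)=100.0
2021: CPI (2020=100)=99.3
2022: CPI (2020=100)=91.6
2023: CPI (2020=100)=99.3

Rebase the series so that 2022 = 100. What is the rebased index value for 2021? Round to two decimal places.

108.41

Rebased(2021) = 99.3 / 91.6 × 100 = 108.4061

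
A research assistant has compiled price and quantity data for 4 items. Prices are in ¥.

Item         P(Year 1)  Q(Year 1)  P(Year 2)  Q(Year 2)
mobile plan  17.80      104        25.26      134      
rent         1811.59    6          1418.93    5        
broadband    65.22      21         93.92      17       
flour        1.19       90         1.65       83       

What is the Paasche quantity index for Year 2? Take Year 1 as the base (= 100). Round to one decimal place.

92.1

Paasche quantity index uses current-period prices as weights.
ΣP(Year 2)·Q(Year 2) = 25.26×134 + 1418.93×5 + 93.92×17 + 1.65×83 = 3384.84 + 7094.65 + 1596.64 + 136.95 = 12213.08
ΣP(Year 2)·Q(Year 1) = 25.26×104 + 1418.93×6 + 93.92×21 + 1.65×90 = 2627.04 + 8513.58 + 1972.32 + 148.5 = 13261.44
Index = 12213.08 / 13261.44 × 100 = 92.0947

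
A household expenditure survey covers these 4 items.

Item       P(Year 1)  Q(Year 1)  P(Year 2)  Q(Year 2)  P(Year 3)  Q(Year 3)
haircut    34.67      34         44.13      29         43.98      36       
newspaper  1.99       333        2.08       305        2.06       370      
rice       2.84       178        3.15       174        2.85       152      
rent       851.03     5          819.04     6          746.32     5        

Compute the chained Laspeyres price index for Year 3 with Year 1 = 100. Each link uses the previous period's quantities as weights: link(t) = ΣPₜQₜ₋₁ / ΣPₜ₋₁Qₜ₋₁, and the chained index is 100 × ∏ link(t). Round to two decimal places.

Link Year 1→Year 2:
ΣP(Year 2)Q(Year 1) = 44.13×34 + 2.08×333 + 3.15×178 + 819.04×5 = 1500.42 + 692.64 + 560.7 + 4095.2 = 6848.96
ΣP(Year 1)Q(Year 1) = 34.67×34 + 1.99×333 + 2.84×178 + 851.03×5 = 1178.78 + 662.67 + 505.52 + 4255.15 = 6602.12
link = 6848.96/6602.12 = 1.037388
Link Year 2→Year 3:
ΣP(Year 3)Q(Year 2) = 43.98×29 + 2.06×305 + 2.85×174 + 746.32×6 = 1275.42 + 628.3 + 495.9 + 4477.92 = 6877.54
ΣP(Year 2)Q(Year 2) = 44.13×29 + 2.08×305 + 3.15×174 + 819.04×6 = 1279.77 + 634.4 + 548.1 + 4914.24 = 7376.51
link = 6877.54/7376.51 = 0.932357
Chained index = 100 × 1.037388 × 0.932357 = 96.7216

96.72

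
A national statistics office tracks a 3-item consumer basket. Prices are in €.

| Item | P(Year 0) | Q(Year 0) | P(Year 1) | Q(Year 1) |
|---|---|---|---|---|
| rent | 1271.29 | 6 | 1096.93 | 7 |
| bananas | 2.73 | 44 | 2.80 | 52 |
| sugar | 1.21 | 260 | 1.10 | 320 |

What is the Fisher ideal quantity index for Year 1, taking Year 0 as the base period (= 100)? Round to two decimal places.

Laspeyres component (base-period weights):
ΣP(Year 0)Q(Year 1) = 1271.29×7 + 2.73×52 + 1.21×320 = 8899.03 + 141.96 + 387.2 = 9428.19
ΣP(Year 0)Q(Year 0) = 1271.29×6 + 2.73×44 + 1.21×260 = 7627.74 + 120.12 + 314.6 = 8062.46
L = 9428.19 / 8062.46 × 100 = 116.9394
Paasche component (current-period weights):
ΣP(Year 1)Q(Year 1) = 1096.93×7 + 2.80×52 + 1.10×320 = 7678.51 + 145.6 + 352 = 8176.11
ΣP(Year 1)Q(Year 0) = 1096.93×6 + 2.80×44 + 1.10×260 = 6581.58 + 123.2 + 286 = 6990.78
P = 8176.11 / 6990.78 × 100 = 116.9556
Fisher = √(L × P) = √(116.9394 × 116.9556) = 116.9475

116.95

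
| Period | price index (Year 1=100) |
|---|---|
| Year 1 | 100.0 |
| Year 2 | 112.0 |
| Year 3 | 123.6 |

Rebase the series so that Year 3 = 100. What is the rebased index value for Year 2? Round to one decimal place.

Rebased(Year 2) = 112.0 / 123.6 × 100 = 90.6149

90.6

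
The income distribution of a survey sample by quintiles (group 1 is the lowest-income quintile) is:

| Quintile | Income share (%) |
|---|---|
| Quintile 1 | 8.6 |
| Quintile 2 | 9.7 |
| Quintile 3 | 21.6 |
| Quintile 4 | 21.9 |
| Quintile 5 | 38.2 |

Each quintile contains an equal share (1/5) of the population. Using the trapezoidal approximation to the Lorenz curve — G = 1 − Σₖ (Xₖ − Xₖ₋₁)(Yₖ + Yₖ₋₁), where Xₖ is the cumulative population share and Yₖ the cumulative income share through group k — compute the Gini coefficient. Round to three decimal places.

0.286

Cumulative income shares Yₖ: 0.0860, 0.1830, 0.3990, 0.6180, 1.0000
Σ (Xₖ−Xₖ₋₁)(Yₖ+Yₖ₋₁) = (1/5)(0.0860+0.0000) + (1/5)(0.1830+0.0860) + (1/5)(0.3990+0.1830) + (1/5)(0.6180+0.3990) + (1/5)(1.0000+0.6180)
  = 0.0172 + 0.0538 + 0.1164 + 0.2034 + 0.3236 = 0.7144
G = 1 − 0.7144 = 0.2856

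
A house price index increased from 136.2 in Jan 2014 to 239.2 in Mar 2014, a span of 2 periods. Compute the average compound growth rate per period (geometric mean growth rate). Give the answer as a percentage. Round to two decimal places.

32.52%

Growth factor = (239.2/136.2)^(1/2) = (1.756241)^(1/2) = 1.325232
Growth rate = 1.325232 − 1 = 0.325232 = 32.5232%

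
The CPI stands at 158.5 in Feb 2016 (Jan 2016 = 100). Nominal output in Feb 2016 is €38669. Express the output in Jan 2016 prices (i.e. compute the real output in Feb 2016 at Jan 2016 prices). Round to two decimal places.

Real = Nominal ÷ (Index/100) = 38669 ÷ (158.5/100)
     = 38669 ÷ 1.585 = 24396.8454

24396.85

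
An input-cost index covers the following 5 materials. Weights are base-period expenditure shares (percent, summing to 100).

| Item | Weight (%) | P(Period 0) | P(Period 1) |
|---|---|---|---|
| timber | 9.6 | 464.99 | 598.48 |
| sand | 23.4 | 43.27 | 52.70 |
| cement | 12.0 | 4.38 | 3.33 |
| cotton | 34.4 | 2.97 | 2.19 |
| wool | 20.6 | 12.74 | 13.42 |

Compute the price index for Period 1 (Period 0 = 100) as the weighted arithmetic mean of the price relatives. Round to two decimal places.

timber: 9.6 × (598.48/464.99) = 9.6 × 1.287081 = 12.3560
sand: 23.4 × (52.70/43.27) = 23.4 × 1.217934 = 28.4997
cement: 12.0 × (3.33/4.38) = 12.0 × 0.760274 = 9.1233
cotton: 34.4 × (2.19/2.97) = 34.4 × 0.737374 = 25.3657
wool: 20.6 × (13.42/12.74) = 20.6 × 1.053375 = 21.6995
Index = Σ wᵢ·(p₁ᵢ/p₀ᵢ) = 12.3560 + 28.4997 + 9.1233 + 25.3657 + 21.6995 = 97.0441

97.04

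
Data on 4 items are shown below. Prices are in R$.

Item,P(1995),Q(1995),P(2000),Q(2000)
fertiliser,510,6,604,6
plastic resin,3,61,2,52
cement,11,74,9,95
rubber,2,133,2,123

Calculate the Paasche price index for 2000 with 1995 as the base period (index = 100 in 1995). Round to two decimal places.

Paasche price index uses current-period quantities as weights.
ΣP(2000)·Q(2000) = 604×6 + 2×52 + 9×95 + 2×123 = 3624 + 104 + 855 + 246 = 4829
ΣP(1995)·Q(2000) = 510×6 + 3×52 + 11×95 + 2×123 = 3060 + 156 + 1045 + 246 = 4507
Index = 4829 / 4507 × 100 = 107.1444

107.14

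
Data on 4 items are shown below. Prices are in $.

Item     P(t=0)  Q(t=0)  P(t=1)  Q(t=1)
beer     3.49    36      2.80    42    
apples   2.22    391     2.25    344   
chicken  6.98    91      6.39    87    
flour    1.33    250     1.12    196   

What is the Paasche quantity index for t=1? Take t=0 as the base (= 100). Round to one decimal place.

Paasche quantity index uses current-period prices as weights.
ΣP(t=1)·Q(t=1) = 2.80×42 + 2.25×344 + 6.39×87 + 1.12×196 = 117.6 + 774 + 555.93 + 219.52 = 1667.05
ΣP(t=1)·Q(t=0) = 2.80×36 + 2.25×391 + 6.39×91 + 1.12×250 = 100.8 + 879.75 + 581.49 + 280 = 1842.04
Index = 1667.05 / 1842.04 × 100 = 90.5002

90.5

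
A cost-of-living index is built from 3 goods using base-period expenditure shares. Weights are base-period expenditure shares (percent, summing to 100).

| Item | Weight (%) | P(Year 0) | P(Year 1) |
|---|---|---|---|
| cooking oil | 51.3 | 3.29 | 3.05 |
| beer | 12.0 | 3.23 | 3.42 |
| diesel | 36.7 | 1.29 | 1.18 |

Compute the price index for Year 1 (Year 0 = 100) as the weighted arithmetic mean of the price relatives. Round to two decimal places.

93.83

cooking oil: 51.3 × (3.05/3.29) = 51.3 × 0.927052 = 47.5578
beer: 12.0 × (3.42/3.23) = 12.0 × 1.058824 = 12.7059
diesel: 36.7 × (1.18/1.29) = 36.7 × 0.914729 = 33.5705
Index = Σ wᵢ·(p₁ᵢ/p₀ᵢ) = 47.5578 + 12.7059 + 33.5705 = 93.8342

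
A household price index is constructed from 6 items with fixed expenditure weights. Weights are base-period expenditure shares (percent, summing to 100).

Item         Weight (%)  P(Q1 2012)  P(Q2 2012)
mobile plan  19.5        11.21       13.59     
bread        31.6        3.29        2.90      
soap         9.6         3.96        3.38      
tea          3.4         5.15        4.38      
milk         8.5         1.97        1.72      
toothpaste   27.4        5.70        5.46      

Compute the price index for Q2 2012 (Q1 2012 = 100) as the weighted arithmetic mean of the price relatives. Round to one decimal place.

mobile plan: 19.5 × (13.59/11.21) = 19.5 × 1.212310 = 23.6401
bread: 31.6 × (2.90/3.29) = 31.6 × 0.881459 = 27.8541
soap: 9.6 × (3.38/3.96) = 9.6 × 0.853535 = 8.1939
tea: 3.4 × (4.38/5.15) = 3.4 × 0.850485 = 2.8917
milk: 8.5 × (1.72/1.97) = 8.5 × 0.873096 = 7.4213
toothpaste: 27.4 × (5.46/5.70) = 27.4 × 0.957895 = 26.2463
Index = Σ wᵢ·(p₁ᵢ/p₀ᵢ) = 23.6401 + 27.8541 + 8.1939 + 2.8917 + 7.4213 + 26.2463 = 96.2474

96.2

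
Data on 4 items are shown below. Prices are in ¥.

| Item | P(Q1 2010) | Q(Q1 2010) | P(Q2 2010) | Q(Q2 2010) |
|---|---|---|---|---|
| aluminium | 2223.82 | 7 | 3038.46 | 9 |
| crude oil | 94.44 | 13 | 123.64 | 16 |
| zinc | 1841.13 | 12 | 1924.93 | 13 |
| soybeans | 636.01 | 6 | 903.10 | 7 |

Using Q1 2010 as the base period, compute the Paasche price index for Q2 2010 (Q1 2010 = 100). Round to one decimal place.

121.6

Paasche price index uses current-period quantities as weights.
ΣP(Q2 2010)·Q(Q2 2010) = 3038.46×9 + 123.64×16 + 1924.93×13 + 903.10×7 = 27346.14 + 1978.24 + 25024.09 + 6321.7 = 60670.17
ΣP(Q1 2010)·Q(Q2 2010) = 2223.82×9 + 94.44×16 + 1841.13×13 + 636.01×7 = 20014.38 + 1511.04 + 23934.69 + 4452.07 = 49912.18
Index = 60670.17 / 49912.18 × 100 = 121.5538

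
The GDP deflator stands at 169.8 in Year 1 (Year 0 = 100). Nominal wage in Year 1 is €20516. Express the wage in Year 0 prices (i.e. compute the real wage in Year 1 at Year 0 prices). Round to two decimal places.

Real = Nominal ÷ (Index/100) = 20516 ÷ (169.8/100)
     = 20516 ÷ 1.698 = 12082.4499

12082.45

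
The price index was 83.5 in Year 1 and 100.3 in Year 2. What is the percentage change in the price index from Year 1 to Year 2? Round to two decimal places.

20.12%

Change = (100.3 − 83.5) / 83.5 × 100
       = 16.8 / 83.5 × 100 = 20.1198%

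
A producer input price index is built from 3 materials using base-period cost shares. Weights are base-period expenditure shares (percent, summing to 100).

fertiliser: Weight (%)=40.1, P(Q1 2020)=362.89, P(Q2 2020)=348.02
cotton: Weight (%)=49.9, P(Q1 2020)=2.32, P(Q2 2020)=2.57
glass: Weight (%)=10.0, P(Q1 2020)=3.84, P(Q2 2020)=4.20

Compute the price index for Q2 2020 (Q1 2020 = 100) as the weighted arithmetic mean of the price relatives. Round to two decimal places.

104.67

fertiliser: 40.1 × (348.02/362.89) = 40.1 × 0.959023 = 38.4568
cotton: 49.9 × (2.57/2.32) = 49.9 × 1.107759 = 55.2772
glass: 10.0 × (4.20/3.84) = 10.0 × 1.093750 = 10.9375
Index = Σ wᵢ·(p₁ᵢ/p₀ᵢ) = 38.4568 + 55.2772 + 10.9375 = 104.6715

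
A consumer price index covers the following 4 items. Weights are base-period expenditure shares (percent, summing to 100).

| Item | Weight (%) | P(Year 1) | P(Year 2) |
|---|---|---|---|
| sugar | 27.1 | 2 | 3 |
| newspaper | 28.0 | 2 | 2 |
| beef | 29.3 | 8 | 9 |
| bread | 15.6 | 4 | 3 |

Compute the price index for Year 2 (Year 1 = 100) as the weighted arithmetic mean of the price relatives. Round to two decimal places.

sugar: 27.1 × (3/2) = 27.1 × 1.500000 = 40.6500
newspaper: 28.0 × (2/2) = 28.0 × 1.000000 = 28.0000
beef: 29.3 × (9/8) = 29.3 × 1.125000 = 32.9625
bread: 15.6 × (3/4) = 15.6 × 0.750000 = 11.7000
Index = Σ wᵢ·(p₁ᵢ/p₀ᵢ) = 40.6500 + 28.0000 + 32.9625 + 11.7000 = 113.3125

113.31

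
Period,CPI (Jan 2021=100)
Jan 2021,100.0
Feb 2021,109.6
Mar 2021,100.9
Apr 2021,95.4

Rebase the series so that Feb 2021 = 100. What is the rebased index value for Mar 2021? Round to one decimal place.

92.1

Rebased(Mar 2021) = 100.9 / 109.6 × 100 = 92.0620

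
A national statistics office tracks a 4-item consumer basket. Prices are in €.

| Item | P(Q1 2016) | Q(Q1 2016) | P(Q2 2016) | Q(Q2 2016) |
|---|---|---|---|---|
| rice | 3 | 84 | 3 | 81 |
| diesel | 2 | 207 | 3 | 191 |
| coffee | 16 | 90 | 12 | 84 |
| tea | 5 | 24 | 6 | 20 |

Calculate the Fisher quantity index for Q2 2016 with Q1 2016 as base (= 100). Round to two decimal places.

92.83

Laspeyres component (base-period weights):
ΣP(Q1 2016)Q(Q2 2016) = 3×81 + 2×191 + 16×84 + 5×20 = 243 + 382 + 1344 + 100 = 2069
ΣP(Q1 2016)Q(Q1 2016) = 3×84 + 2×207 + 16×90 + 5×24 = 252 + 414 + 1440 + 120 = 2226
L = 2069 / 2226 × 100 = 92.9470
Paasche component (current-period weights):
ΣP(Q2 2016)Q(Q2 2016) = 3×81 + 3×191 + 12×84 + 6×20 = 243 + 573 + 1008 + 120 = 1944
ΣP(Q2 2016)Q(Q1 2016) = 3×84 + 3×207 + 12×90 + 6×24 = 252 + 621 + 1080 + 144 = 2097
P = 1944 / 2097 × 100 = 92.7039
Fisher = √(L × P) = √(92.9470 × 92.7039) = 92.8253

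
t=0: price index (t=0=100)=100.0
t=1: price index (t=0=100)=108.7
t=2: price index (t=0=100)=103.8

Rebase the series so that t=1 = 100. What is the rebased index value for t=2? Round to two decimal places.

95.49

Rebased(t=2) = 103.8 / 108.7 × 100 = 95.4922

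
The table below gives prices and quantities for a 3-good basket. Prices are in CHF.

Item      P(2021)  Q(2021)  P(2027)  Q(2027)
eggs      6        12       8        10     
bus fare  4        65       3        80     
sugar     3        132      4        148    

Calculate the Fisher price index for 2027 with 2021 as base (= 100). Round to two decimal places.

Laspeyres component (base-period weights):
ΣP(2027)Q(2021) = 8×12 + 3×65 + 4×132 = 96 + 195 + 528 = 819
ΣP(2021)Q(2021) = 6×12 + 4×65 + 3×132 = 72 + 260 + 396 = 728
L = 819 / 728 × 100 = 112.5000
Paasche component (current-period weights):
ΣP(2027)Q(2027) = 8×10 + 3×80 + 4×148 = 80 + 240 + 592 = 912
ΣP(2021)Q(2027) = 6×10 + 4×80 + 3×148 = 60 + 320 + 444 = 824
P = 912 / 824 × 100 = 110.6796
Fisher = √(L × P) = √(112.5000 × 110.6796) = 111.5861

111.59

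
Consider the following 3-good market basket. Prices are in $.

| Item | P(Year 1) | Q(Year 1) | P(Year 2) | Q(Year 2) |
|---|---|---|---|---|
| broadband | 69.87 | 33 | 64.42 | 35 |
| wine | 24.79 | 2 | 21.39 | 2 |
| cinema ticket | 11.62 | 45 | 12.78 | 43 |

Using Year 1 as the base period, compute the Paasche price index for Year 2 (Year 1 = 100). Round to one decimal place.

Paasche price index uses current-period quantities as weights.
ΣP(Year 2)·Q(Year 2) = 64.42×35 + 21.39×2 + 12.78×43 = 2254.7 + 42.78 + 549.54 = 2847.02
ΣP(Year 1)·Q(Year 2) = 69.87×35 + 24.79×2 + 11.62×43 = 2445.45 + 49.58 + 499.66 = 2994.69
Index = 2847.02 / 2994.69 × 100 = 95.0689

95.1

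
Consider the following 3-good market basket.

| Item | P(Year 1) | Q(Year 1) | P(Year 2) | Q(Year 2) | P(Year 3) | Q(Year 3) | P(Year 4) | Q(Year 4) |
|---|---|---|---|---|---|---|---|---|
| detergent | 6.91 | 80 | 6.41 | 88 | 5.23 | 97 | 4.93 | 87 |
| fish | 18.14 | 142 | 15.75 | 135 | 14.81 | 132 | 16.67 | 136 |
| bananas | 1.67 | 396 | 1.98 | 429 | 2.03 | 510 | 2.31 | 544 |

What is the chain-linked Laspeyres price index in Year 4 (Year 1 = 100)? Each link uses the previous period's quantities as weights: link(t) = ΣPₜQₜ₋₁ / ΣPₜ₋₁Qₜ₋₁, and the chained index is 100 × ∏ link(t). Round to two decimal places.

96.73

Link Year 1→Year 2:
ΣP(Year 2)Q(Year 1) = 6.41×80 + 15.75×142 + 1.98×396 = 512.8 + 2236.5 + 784.08 = 3533.38
ΣP(Year 1)Q(Year 1) = 6.91×80 + 18.14×142 + 1.67×396 = 552.8 + 2575.88 + 661.32 = 3790
link = 3533.38/3790 = 0.932290
Link Year 2→Year 3:
ΣP(Year 3)Q(Year 2) = 5.23×88 + 14.81×135 + 2.03×429 = 460.24 + 1999.35 + 870.87 = 3330.46
ΣP(Year 2)Q(Year 2) = 6.41×88 + 15.75×135 + 1.98×429 = 564.08 + 2126.25 + 849.42 = 3539.75
link = 3330.46/3539.75 = 0.940874
Link Year 3→Year 4:
ΣP(Year 4)Q(Year 3) = 4.93×97 + 16.67×132 + 2.31×510 = 478.21 + 2200.44 + 1178.1 = 3856.75
ΣP(Year 3)Q(Year 3) = 5.23×97 + 14.81×132 + 2.03×510 = 507.31 + 1954.92 + 1035.3 = 3497.53
link = 3856.75/3497.53 = 1.102707
Chained index = 100 × 0.932290 × 0.940874 × 1.102707 = 96.7259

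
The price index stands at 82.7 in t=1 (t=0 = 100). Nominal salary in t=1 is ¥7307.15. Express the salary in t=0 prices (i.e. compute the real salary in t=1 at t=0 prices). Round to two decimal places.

Real = Nominal ÷ (Index/100) = 7307.15 ÷ (82.7/100)
     = 7307.15 ÷ 0.827 = 8835.7316

8835.73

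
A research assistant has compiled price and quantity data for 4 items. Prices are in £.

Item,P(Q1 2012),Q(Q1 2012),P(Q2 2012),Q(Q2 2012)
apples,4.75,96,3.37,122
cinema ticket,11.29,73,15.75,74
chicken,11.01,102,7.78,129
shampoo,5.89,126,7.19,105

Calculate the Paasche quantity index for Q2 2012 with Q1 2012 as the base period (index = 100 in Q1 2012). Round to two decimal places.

Paasche quantity index uses current-period prices as weights.
ΣP(Q2 2012)·Q(Q2 2012) = 3.37×122 + 15.75×74 + 7.78×129 + 7.19×105 = 411.14 + 1165.5 + 1003.62 + 754.95 = 3335.21
ΣP(Q2 2012)·Q(Q1 2012) = 3.37×96 + 15.75×73 + 7.78×102 + 7.19×126 = 323.52 + 1149.75 + 793.56 + 905.94 = 3172.77
Index = 3335.21 / 3172.77 × 100 = 105.1198

105.12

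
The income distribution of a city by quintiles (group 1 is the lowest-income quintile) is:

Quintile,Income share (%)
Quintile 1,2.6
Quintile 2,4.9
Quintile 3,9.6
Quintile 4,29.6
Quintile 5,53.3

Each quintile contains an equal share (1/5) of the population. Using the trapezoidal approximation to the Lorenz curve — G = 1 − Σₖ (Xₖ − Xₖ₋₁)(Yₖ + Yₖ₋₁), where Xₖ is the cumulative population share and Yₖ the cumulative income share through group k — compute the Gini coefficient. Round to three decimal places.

0.504

Cumulative income shares Yₖ: 0.0260, 0.0750, 0.1710, 0.4670, 1.0000
Σ (Xₖ−Xₖ₋₁)(Yₖ+Yₖ₋₁) = (1/5)(0.0260+0.0000) + (1/5)(0.0750+0.0260) + (1/5)(0.1710+0.0750) + (1/5)(0.4670+0.1710) + (1/5)(1.0000+0.4670)
  = 0.0052 + 0.0202 + 0.0492 + 0.1276 + 0.2934 = 0.4956
G = 1 − 0.4956 = 0.5044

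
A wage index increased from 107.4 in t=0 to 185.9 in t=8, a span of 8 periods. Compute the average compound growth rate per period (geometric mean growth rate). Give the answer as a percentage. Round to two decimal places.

7.10%

Growth factor = (185.9/107.4)^(1/8) = (1.730912)^(1/8) = 1.070987
Growth rate = 1.070987 − 1 = 0.070987 = 7.0987%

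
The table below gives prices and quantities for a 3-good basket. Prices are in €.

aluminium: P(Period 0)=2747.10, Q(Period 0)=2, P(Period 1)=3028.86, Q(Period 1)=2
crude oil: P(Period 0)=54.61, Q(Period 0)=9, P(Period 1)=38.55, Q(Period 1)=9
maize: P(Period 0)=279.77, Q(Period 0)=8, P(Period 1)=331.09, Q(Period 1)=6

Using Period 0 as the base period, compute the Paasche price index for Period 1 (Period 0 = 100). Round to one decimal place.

Paasche price index uses current-period quantities as weights.
ΣP(Period 1)·Q(Period 1) = 3028.86×2 + 38.55×9 + 331.09×6 = 6057.72 + 346.95 + 1986.54 = 8391.21
ΣP(Period 0)·Q(Period 1) = 2747.10×2 + 54.61×9 + 279.77×6 = 5494.2 + 491.49 + 1678.62 = 7664.31
Index = 8391.21 / 7664.31 × 100 = 109.4842

109.5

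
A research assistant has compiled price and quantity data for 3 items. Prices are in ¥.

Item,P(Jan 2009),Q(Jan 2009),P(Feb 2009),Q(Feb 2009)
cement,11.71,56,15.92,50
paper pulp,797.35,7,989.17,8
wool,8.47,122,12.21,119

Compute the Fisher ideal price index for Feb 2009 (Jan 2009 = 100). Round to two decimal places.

Laspeyres component (base-period weights):
ΣP(Feb 2009)Q(Jan 2009) = 15.92×56 + 989.17×7 + 12.21×122 = 891.52 + 6924.19 + 1489.62 = 9305.33
ΣP(Jan 2009)Q(Jan 2009) = 11.71×56 + 797.35×7 + 8.47×122 = 655.76 + 5581.45 + 1033.34 = 7270.55
L = 9305.33 / 7270.55 × 100 = 127.9866
Paasche component (current-period weights):
ΣP(Feb 2009)Q(Feb 2009) = 15.92×50 + 989.17×8 + 12.21×119 = 796 + 7913.36 + 1452.99 = 10162.35
ΣP(Jan 2009)Q(Feb 2009) = 11.71×50 + 797.35×8 + 8.47×119 = 585.5 + 6378.8 + 1007.93 = 7972.23
P = 10162.35 / 7972.23 × 100 = 127.4719
Fisher = √(L × P) = √(127.9866 × 127.4719) = 127.7290

127.73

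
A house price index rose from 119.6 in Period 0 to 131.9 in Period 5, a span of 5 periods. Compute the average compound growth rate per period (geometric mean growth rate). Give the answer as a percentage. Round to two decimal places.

1.98%

Growth factor = (131.9/119.6)^(1/5) = (1.102843)^(1/5) = 1.019771
Growth rate = 1.019771 − 1 = 0.019771 = 1.9771%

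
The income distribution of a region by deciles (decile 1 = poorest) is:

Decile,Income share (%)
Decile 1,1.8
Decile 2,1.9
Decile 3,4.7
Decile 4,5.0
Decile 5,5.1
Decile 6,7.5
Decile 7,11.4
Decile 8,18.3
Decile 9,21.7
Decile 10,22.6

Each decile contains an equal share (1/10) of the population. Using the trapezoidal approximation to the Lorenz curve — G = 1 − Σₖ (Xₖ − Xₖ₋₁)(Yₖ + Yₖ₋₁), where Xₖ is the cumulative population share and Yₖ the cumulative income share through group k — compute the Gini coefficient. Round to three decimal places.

0.415

Cumulative income shares Yₖ: 0.0180, 0.0370, 0.0840, 0.1340, 0.1850, 0.2600, 0.3740, 0.5570, 0.7740, 1.0000
Σ (Xₖ−Xₖ₋₁)(Yₖ+Yₖ₋₁) = (1/10)(0.0180+0.0000) + (1/10)(0.0370+0.0180) + (1/10)(0.0840+0.0370) + (1/10)(0.1340+0.0840) + (1/10)(0.1850+0.1340) + (1/10)(0.2600+0.1850) + (1/10)(0.3740+0.2600) + (1/10)(0.5570+0.3740) + (1/10)(0.7740+0.5570) + (1/10)(1.0000+0.7740)
  = 0.0018 + 0.0055 + 0.0121 + 0.0218 + 0.0319 + 0.0445 + 0.0634 + 0.0931 + 0.1331 + 0.1774 = 0.5846
G = 1 − 0.5846 = 0.4154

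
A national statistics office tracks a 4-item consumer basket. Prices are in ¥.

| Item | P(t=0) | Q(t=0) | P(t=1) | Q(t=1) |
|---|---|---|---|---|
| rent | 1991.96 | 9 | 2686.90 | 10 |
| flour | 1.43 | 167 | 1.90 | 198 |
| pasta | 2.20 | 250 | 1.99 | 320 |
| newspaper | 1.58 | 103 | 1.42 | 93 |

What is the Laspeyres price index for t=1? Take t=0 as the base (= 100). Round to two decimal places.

Laspeyres price index uses base-period quantities as weights.
ΣP(t=1)·Q(t=0) = 2686.90×9 + 1.90×167 + 1.99×250 + 1.42×103 = 24182.1 + 317.3 + 497.5 + 146.26 = 25143.16
ΣP(t=0)·Q(t=0) = 1991.96×9 + 1.43×167 + 2.20×250 + 1.58×103 = 17927.64 + 238.81 + 550 + 162.74 = 18879.19
Index = 25143.16 / 18879.19 × 100 = 133.1792

133.18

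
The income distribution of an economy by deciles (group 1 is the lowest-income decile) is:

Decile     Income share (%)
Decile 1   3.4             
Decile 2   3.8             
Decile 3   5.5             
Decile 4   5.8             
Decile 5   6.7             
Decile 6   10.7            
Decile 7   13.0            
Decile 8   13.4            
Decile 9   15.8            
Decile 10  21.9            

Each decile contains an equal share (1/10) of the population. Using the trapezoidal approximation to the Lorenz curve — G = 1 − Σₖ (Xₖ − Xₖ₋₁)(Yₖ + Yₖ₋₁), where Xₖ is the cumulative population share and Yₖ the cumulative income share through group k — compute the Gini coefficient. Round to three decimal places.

0.316

Cumulative income shares Yₖ: 0.0340, 0.0720, 0.1270, 0.1850, 0.2520, 0.3590, 0.4890, 0.6230, 0.7810, 1.0000
Σ (Xₖ−Xₖ₋₁)(Yₖ+Yₖ₋₁) = (1/10)(0.0340+0.0000) + (1/10)(0.0720+0.0340) + (1/10)(0.1270+0.0720) + (1/10)(0.1850+0.1270) + (1/10)(0.2520+0.1850) + (1/10)(0.3590+0.2520) + (1/10)(0.4890+0.3590) + (1/10)(0.6230+0.4890) + (1/10)(0.7810+0.6230) + (1/10)(1.0000+0.7810)
  = 0.0034 + 0.0106 + 0.0199 + 0.0312 + 0.0437 + 0.0611 + 0.0848 + 0.1112 + 0.1404 + 0.1781 = 0.6844
G = 1 − 0.6844 = 0.3156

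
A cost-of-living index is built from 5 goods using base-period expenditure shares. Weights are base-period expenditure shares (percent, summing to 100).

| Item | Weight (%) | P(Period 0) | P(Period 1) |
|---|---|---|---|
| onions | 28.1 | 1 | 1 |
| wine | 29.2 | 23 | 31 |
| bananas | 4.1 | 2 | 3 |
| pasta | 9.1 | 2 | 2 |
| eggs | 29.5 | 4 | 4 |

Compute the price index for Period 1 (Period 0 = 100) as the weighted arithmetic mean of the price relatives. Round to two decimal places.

112.21

onions: 28.1 × (1/1) = 28.1 × 1.000000 = 28.1000
wine: 29.2 × (31/23) = 29.2 × 1.347826 = 39.3565
bananas: 4.1 × (3/2) = 4.1 × 1.500000 = 6.1500
pasta: 9.1 × (2/2) = 9.1 × 1.000000 = 9.1000
eggs: 29.5 × (4/4) = 29.5 × 1.000000 = 29.5000
Index = Σ wᵢ·(p₁ᵢ/p₀ᵢ) = 28.1000 + 39.3565 + 6.1500 + 9.1000 + 29.5000 = 112.2065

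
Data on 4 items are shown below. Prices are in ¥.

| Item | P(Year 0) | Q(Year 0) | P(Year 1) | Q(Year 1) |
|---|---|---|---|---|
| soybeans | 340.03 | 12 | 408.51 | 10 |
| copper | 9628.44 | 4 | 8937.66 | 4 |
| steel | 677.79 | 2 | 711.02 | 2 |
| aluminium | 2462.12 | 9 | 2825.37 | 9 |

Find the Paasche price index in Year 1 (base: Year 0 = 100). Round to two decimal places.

Paasche price index uses current-period quantities as weights.
ΣP(Year 1)·Q(Year 1) = 408.51×10 + 8937.66×4 + 711.02×2 + 2825.37×9 = 4085.1 + 35750.64 + 1422.04 + 25428.33 = 66686.11
ΣP(Year 0)·Q(Year 1) = 340.03×10 + 9628.44×4 + 677.79×2 + 2462.12×9 = 3400.3 + 38513.76 + 1355.58 + 22159.08 = 65428.72
Index = 66686.11 / 65428.72 × 100 = 101.9218

101.92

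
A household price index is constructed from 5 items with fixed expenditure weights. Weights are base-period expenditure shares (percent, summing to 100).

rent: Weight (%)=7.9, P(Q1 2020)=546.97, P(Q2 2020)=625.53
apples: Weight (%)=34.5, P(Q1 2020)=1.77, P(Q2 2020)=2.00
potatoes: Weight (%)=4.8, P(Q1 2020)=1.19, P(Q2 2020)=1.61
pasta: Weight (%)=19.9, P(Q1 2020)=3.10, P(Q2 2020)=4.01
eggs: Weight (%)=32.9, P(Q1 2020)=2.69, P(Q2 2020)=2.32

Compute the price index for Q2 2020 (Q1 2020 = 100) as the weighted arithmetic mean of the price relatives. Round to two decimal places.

108.63

rent: 7.9 × (625.53/546.97) = 7.9 × 1.143628 = 9.0347
apples: 34.5 × (2.00/1.77) = 34.5 × 1.129944 = 38.9831
potatoes: 4.8 × (1.61/1.19) = 4.8 × 1.352941 = 6.4941
pasta: 19.9 × (4.01/3.10) = 19.9 × 1.293548 = 25.7416
eggs: 32.9 × (2.32/2.69) = 32.9 × 0.862454 = 28.3747
Index = Σ wᵢ·(p₁ᵢ/p₀ᵢ) = 9.0347 + 38.9831 + 6.4941 + 25.7416 + 28.3747 = 108.6282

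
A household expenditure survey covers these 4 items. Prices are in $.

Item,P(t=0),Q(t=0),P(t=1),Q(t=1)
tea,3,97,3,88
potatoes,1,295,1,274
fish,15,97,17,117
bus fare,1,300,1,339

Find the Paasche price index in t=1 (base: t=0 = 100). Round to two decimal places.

108.89

Paasche price index uses current-period quantities as weights.
ΣP(t=1)·Q(t=1) = 3×88 + 1×274 + 17×117 + 1×339 = 264 + 274 + 1989 + 339 = 2866
ΣP(t=0)·Q(t=1) = 3×88 + 1×274 + 15×117 + 1×339 = 264 + 274 + 1755 + 339 = 2632
Index = 2866 / 2632 × 100 = 108.8906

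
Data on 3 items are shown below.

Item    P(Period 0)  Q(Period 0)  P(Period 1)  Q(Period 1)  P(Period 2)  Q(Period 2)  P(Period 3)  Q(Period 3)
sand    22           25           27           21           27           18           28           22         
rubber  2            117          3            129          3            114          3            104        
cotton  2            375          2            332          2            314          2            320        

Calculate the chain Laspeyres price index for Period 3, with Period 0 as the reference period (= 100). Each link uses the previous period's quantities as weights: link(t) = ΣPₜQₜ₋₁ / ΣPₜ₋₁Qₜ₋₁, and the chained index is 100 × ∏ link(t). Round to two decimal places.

117.21

Link Period 0→Period 1:
ΣP(Period 1)Q(Period 0) = 27×25 + 3×117 + 2×375 = 675 + 351 + 750 = 1776
ΣP(Period 0)Q(Period 0) = 22×25 + 2×117 + 2×375 = 550 + 234 + 750 = 1534
link = 1776/1534 = 1.157757
Link Period 1→Period 2:
ΣP(Period 2)Q(Period 1) = 27×21 + 3×129 + 2×332 = 567 + 387 + 664 = 1618
ΣP(Period 1)Q(Period 1) = 27×21 + 3×129 + 2×332 = 567 + 387 + 664 = 1618
link = 1618/1618 = 1.000000
Link Period 2→Period 3:
ΣP(Period 3)Q(Period 2) = 28×18 + 3×114 + 2×314 = 504 + 342 + 628 = 1474
ΣP(Period 2)Q(Period 2) = 27×18 + 3×114 + 2×314 = 486 + 342 + 628 = 1456
link = 1474/1456 = 1.012363
Chained index = 100 × 1.157757 × 1.000000 × 1.012363 = 117.2070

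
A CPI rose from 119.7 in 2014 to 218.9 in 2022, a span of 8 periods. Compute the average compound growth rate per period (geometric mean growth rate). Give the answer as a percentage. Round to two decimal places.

Growth factor = (218.9/119.7)^(1/8) = (1.828739)^(1/8) = 1.078373
Growth rate = 1.078373 − 1 = 0.078373 = 7.8373%

7.84%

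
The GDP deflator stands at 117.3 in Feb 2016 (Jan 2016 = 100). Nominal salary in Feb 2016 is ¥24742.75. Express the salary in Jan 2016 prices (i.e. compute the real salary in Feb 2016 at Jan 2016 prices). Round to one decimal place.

21093.6

Real = Nominal ÷ (Index/100) = 24742.75 ÷ (117.3/100)
     = 24742.75 ÷ 1.173 = 21093.5635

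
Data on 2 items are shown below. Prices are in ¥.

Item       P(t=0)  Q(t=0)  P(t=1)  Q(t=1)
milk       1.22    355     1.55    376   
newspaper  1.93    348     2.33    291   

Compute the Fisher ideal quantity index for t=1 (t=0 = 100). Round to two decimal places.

92.50

Laspeyres component (base-period weights):
ΣP(t=0)Q(t=1) = 1.22×376 + 1.93×291 = 458.72 + 561.63 = 1020.35
ΣP(t=0)Q(t=0) = 1.22×355 + 1.93×348 = 433.1 + 671.64 = 1104.74
L = 1020.35 / 1104.74 × 100 = 92.3611
Paasche component (current-period weights):
ΣP(t=1)Q(t=1) = 1.55×376 + 2.33×291 = 582.8 + 678.03 = 1260.83
ΣP(t=1)Q(t=0) = 1.55×355 + 2.33×348 = 550.25 + 810.84 = 1361.09
P = 1260.83 / 1361.09 × 100 = 92.6338
Fisher = √(L × P) = √(92.3611 × 92.6338) = 92.4974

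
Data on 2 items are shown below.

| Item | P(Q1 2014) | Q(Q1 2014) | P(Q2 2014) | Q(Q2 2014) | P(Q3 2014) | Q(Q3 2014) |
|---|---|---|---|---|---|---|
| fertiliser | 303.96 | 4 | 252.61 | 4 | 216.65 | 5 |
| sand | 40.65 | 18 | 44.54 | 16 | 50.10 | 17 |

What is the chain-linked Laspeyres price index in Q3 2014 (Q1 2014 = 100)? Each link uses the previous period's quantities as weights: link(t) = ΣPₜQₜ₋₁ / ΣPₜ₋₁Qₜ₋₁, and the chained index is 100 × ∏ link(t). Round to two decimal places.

Link Q1 2014→Q2 2014:
ΣP(Q2 2014)Q(Q1 2014) = 252.61×4 + 44.54×18 = 1010.44 + 801.72 = 1812.16
ΣP(Q1 2014)Q(Q1 2014) = 303.96×4 + 40.65×18 = 1215.84 + 731.7 = 1947.54
link = 1812.16/1947.54 = 0.930487
Link Q2 2014→Q3 2014:
ΣP(Q3 2014)Q(Q2 2014) = 216.65×4 + 50.10×16 = 866.6 + 801.6 = 1668.2
ΣP(Q2 2014)Q(Q2 2014) = 252.61×4 + 44.54×16 = 1010.44 + 712.64 = 1723.08
link = 1668.2/1723.08 = 0.968150
Chained index = 100 × 0.930487 × 0.968150 = 90.0851

90.09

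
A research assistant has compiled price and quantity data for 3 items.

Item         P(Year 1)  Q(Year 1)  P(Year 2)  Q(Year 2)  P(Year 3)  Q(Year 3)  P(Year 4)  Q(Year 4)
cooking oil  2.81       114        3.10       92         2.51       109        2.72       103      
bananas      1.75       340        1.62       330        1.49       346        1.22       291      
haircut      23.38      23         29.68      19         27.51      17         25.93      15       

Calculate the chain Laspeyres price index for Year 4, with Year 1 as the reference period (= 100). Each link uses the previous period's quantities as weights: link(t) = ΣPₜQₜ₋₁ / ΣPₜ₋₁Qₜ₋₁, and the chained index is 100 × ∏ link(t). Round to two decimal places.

90.67

Link Year 1→Year 2:
ΣP(Year 2)Q(Year 1) = 3.10×114 + 1.62×340 + 29.68×23 = 353.4 + 550.8 + 682.64 = 1586.84
ΣP(Year 1)Q(Year 1) = 2.81×114 + 1.75×340 + 23.38×23 = 320.34 + 595 + 537.74 = 1453.08
link = 1586.84/1453.08 = 1.092053
Link Year 2→Year 3:
ΣP(Year 3)Q(Year 2) = 2.51×92 + 1.49×330 + 27.51×19 = 230.92 + 491.7 + 522.69 = 1245.31
ΣP(Year 2)Q(Year 2) = 3.10×92 + 1.62×330 + 29.68×19 = 285.2 + 534.6 + 563.92 = 1383.72
link = 1245.31/1383.72 = 0.899973
Link Year 3→Year 4:
ΣP(Year 4)Q(Year 3) = 2.72×109 + 1.22×346 + 25.93×17 = 296.48 + 422.12 + 440.81 = 1159.41
ΣP(Year 3)Q(Year 3) = 2.51×109 + 1.49×346 + 27.51×17 = 273.59 + 515.54 + 467.67 = 1256.8
link = 1159.41/1256.8 = 0.922510
Chained index = 100 × 1.092053 × 0.899973 × 0.922510 = 90.6659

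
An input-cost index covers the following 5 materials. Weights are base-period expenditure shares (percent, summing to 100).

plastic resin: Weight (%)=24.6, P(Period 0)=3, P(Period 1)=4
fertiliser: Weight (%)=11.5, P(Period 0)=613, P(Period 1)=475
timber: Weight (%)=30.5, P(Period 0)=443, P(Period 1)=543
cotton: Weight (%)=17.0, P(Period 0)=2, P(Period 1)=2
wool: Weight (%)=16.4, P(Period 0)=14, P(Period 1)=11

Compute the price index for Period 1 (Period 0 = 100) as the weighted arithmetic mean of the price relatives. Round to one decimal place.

plastic resin: 24.6 × (4/3) = 24.6 × 1.333333 = 32.8000
fertiliser: 11.5 × (475/613) = 11.5 × 0.774878 = 8.9111
timber: 30.5 × (543/443) = 30.5 × 1.225734 = 37.3849
cotton: 17.0 × (2/2) = 17.0 × 1.000000 = 17.0000
wool: 16.4 × (11/14) = 16.4 × 0.785714 = 12.8857
Index = Σ wᵢ·(p₁ᵢ/p₀ᵢ) = 32.8000 + 8.9111 + 37.3849 + 17.0000 + 12.8857 = 108.9817

109.0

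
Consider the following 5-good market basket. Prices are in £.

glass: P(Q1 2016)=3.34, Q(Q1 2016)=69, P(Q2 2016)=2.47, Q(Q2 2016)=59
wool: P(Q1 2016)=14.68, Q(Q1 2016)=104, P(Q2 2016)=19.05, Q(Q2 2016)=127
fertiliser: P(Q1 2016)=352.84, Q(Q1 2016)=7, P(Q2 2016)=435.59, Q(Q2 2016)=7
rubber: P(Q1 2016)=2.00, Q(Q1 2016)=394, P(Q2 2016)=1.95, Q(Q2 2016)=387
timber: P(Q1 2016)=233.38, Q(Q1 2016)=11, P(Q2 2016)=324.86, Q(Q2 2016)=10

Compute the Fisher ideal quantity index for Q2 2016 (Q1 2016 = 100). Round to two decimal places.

100.77

Laspeyres component (base-period weights):
ΣP(Q1 2016)Q(Q2 2016) = 3.34×59 + 14.68×127 + 352.84×7 + 2.00×387 + 233.38×10 = 197.06 + 1864.36 + 2469.88 + 774 + 2333.8 = 7639.1
ΣP(Q1 2016)Q(Q1 2016) = 3.34×69 + 14.68×104 + 352.84×7 + 2.00×394 + 233.38×11 = 230.46 + 1526.72 + 2469.88 + 788 + 2567.18 = 7582.24
L = 7639.1 / 7582.24 × 100 = 100.7499
Paasche component (current-period weights):
ΣP(Q2 2016)Q(Q2 2016) = 2.47×59 + 19.05×127 + 435.59×7 + 1.95×387 + 324.86×10 = 145.73 + 2419.35 + 3049.13 + 754.65 + 3248.6 = 9617.46
ΣP(Q2 2016)Q(Q1 2016) = 2.47×69 + 19.05×104 + 435.59×7 + 1.95×394 + 324.86×11 = 170.43 + 1981.2 + 3049.13 + 768.3 + 3573.46 = 9542.52
P = 9617.46 / 9542.52 × 100 = 100.7853
Fisher = √(L × P) = √(100.7499 × 100.7853) = 100.7676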